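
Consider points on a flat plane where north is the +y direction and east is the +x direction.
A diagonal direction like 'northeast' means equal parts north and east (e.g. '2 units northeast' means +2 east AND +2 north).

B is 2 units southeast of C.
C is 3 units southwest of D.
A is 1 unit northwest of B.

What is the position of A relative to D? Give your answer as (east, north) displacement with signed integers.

Place D at the origin (east=0, north=0).
  C is 3 units southwest of D: delta (east=-3, north=-3); C at (east=-3, north=-3).
  B is 2 units southeast of C: delta (east=+2, north=-2); B at (east=-1, north=-5).
  A is 1 unit northwest of B: delta (east=-1, north=+1); A at (east=-2, north=-4).
Therefore A relative to D: (east=-2, north=-4).

Answer: A is at (east=-2, north=-4) relative to D.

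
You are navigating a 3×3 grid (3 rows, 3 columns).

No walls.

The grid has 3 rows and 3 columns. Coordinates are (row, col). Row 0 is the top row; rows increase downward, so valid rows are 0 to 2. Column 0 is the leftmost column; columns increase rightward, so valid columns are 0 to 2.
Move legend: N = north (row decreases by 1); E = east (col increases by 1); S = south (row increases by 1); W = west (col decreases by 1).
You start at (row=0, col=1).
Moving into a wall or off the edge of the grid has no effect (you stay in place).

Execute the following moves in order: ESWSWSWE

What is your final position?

Start: (row=0, col=1)
  E (east): (row=0, col=1) -> (row=0, col=2)
  S (south): (row=0, col=2) -> (row=1, col=2)
  W (west): (row=1, col=2) -> (row=1, col=1)
  S (south): (row=1, col=1) -> (row=2, col=1)
  W (west): (row=2, col=1) -> (row=2, col=0)
  S (south): blocked, stay at (row=2, col=0)
  W (west): blocked, stay at (row=2, col=0)
  E (east): (row=2, col=0) -> (row=2, col=1)
Final: (row=2, col=1)

Answer: Final position: (row=2, col=1)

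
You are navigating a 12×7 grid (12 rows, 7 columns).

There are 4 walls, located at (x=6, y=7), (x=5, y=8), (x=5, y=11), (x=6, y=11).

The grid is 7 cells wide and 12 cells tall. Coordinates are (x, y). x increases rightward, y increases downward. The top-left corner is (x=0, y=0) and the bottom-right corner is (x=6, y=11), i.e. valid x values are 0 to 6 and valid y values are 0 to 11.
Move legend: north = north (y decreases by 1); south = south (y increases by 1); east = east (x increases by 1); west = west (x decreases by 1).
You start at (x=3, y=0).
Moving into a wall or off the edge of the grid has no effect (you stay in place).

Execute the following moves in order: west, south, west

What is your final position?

Answer: Final position: (x=1, y=1)

Derivation:
Start: (x=3, y=0)
  west (west): (x=3, y=0) -> (x=2, y=0)
  south (south): (x=2, y=0) -> (x=2, y=1)
  west (west): (x=2, y=1) -> (x=1, y=1)
Final: (x=1, y=1)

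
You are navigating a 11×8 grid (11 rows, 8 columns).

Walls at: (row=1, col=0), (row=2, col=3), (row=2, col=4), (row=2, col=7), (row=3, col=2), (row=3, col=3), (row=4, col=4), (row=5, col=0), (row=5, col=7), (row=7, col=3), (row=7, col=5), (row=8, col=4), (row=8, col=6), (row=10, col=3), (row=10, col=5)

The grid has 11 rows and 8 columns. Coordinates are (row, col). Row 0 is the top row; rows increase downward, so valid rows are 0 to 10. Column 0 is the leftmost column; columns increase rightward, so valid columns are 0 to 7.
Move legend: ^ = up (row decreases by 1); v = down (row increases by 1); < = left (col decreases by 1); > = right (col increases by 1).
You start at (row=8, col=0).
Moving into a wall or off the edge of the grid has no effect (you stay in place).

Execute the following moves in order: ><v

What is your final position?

Answer: Final position: (row=9, col=0)

Derivation:
Start: (row=8, col=0)
  > (right): (row=8, col=0) -> (row=8, col=1)
  < (left): (row=8, col=1) -> (row=8, col=0)
  v (down): (row=8, col=0) -> (row=9, col=0)
Final: (row=9, col=0)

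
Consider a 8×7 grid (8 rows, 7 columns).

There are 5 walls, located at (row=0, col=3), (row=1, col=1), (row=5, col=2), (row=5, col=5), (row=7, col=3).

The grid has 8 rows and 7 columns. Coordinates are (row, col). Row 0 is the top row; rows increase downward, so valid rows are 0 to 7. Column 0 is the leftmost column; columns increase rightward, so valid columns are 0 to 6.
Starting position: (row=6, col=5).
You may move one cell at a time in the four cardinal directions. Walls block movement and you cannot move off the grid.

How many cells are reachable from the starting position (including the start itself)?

BFS flood-fill from (row=6, col=5):
  Distance 0: (row=6, col=5)
  Distance 1: (row=6, col=4), (row=6, col=6), (row=7, col=5)
  Distance 2: (row=5, col=4), (row=5, col=6), (row=6, col=3), (row=7, col=4), (row=7, col=6)
  Distance 3: (row=4, col=4), (row=4, col=6), (row=5, col=3), (row=6, col=2)
  Distance 4: (row=3, col=4), (row=3, col=6), (row=4, col=3), (row=4, col=5), (row=6, col=1), (row=7, col=2)
  Distance 5: (row=2, col=4), (row=2, col=6), (row=3, col=3), (row=3, col=5), (row=4, col=2), (row=5, col=1), (row=6, col=0), (row=7, col=1)
  Distance 6: (row=1, col=4), (row=1, col=6), (row=2, col=3), (row=2, col=5), (row=3, col=2), (row=4, col=1), (row=5, col=0), (row=7, col=0)
  Distance 7: (row=0, col=4), (row=0, col=6), (row=1, col=3), (row=1, col=5), (row=2, col=2), (row=3, col=1), (row=4, col=0)
  Distance 8: (row=0, col=5), (row=1, col=2), (row=2, col=1), (row=3, col=0)
  Distance 9: (row=0, col=2), (row=2, col=0)
  Distance 10: (row=0, col=1), (row=1, col=0)
  Distance 11: (row=0, col=0)
Total reachable: 51 (grid has 51 open cells total)

Answer: Reachable cells: 51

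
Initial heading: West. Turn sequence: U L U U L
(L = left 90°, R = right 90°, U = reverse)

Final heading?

Start: West
  U (U-turn (180°)) -> East
  L (left (90° counter-clockwise)) -> North
  U (U-turn (180°)) -> South
  U (U-turn (180°)) -> North
  L (left (90° counter-clockwise)) -> West
Final: West

Answer: Final heading: West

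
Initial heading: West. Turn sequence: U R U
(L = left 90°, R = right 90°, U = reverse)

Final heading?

Answer: Final heading: North

Derivation:
Start: West
  U (U-turn (180°)) -> East
  R (right (90° clockwise)) -> South
  U (U-turn (180°)) -> North
Final: North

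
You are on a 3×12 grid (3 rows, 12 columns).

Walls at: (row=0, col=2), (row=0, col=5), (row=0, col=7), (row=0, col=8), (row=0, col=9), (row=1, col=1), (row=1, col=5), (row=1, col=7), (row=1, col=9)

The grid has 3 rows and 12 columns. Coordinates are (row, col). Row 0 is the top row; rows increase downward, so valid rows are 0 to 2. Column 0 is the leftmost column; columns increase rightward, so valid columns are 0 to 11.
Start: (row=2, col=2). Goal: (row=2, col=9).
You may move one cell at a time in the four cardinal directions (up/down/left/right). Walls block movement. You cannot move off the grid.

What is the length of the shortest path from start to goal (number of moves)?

Answer: Shortest path length: 7

Derivation:
BFS from (row=2, col=2) until reaching (row=2, col=9):
  Distance 0: (row=2, col=2)
  Distance 1: (row=1, col=2), (row=2, col=1), (row=2, col=3)
  Distance 2: (row=1, col=3), (row=2, col=0), (row=2, col=4)
  Distance 3: (row=0, col=3), (row=1, col=0), (row=1, col=4), (row=2, col=5)
  Distance 4: (row=0, col=0), (row=0, col=4), (row=2, col=6)
  Distance 5: (row=0, col=1), (row=1, col=6), (row=2, col=7)
  Distance 6: (row=0, col=6), (row=2, col=8)
  Distance 7: (row=1, col=8), (row=2, col=9)  <- goal reached here
One shortest path (7 moves): (row=2, col=2) -> (row=2, col=3) -> (row=2, col=4) -> (row=2, col=5) -> (row=2, col=6) -> (row=2, col=7) -> (row=2, col=8) -> (row=2, col=9)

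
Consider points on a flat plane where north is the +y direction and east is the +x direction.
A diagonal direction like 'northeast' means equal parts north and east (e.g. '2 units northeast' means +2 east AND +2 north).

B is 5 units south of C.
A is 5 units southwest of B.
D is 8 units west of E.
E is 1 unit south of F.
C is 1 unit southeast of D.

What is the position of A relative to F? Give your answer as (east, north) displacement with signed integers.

Place F at the origin (east=0, north=0).
  E is 1 unit south of F: delta (east=+0, north=-1); E at (east=0, north=-1).
  D is 8 units west of E: delta (east=-8, north=+0); D at (east=-8, north=-1).
  C is 1 unit southeast of D: delta (east=+1, north=-1); C at (east=-7, north=-2).
  B is 5 units south of C: delta (east=+0, north=-5); B at (east=-7, north=-7).
  A is 5 units southwest of B: delta (east=-5, north=-5); A at (east=-12, north=-12).
Therefore A relative to F: (east=-12, north=-12).

Answer: A is at (east=-12, north=-12) relative to F.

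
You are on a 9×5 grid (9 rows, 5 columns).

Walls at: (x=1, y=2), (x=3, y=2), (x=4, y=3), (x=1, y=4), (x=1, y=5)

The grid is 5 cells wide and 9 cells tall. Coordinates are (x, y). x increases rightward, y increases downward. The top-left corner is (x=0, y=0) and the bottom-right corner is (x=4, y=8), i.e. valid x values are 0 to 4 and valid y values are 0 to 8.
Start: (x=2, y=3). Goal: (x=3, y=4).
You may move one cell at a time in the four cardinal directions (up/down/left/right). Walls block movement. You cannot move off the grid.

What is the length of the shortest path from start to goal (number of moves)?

Answer: Shortest path length: 2

Derivation:
BFS from (x=2, y=3) until reaching (x=3, y=4):
  Distance 0: (x=2, y=3)
  Distance 1: (x=2, y=2), (x=1, y=3), (x=3, y=3), (x=2, y=4)
  Distance 2: (x=2, y=1), (x=0, y=3), (x=3, y=4), (x=2, y=5)  <- goal reached here
One shortest path (2 moves): (x=2, y=3) -> (x=3, y=3) -> (x=3, y=4)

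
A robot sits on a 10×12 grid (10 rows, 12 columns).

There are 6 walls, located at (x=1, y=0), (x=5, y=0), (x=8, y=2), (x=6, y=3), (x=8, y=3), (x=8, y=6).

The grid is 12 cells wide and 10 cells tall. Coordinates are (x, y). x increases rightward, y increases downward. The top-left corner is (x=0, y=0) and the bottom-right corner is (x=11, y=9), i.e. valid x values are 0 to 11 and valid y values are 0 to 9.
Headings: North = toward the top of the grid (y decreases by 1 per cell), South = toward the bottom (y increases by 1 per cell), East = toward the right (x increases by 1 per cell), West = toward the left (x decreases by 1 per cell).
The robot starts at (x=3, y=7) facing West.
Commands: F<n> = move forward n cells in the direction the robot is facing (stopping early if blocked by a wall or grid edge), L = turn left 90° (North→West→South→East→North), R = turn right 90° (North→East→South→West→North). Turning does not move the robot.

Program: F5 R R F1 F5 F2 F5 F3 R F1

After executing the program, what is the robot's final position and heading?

Answer: Final position: (x=11, y=8), facing South

Derivation:
Start: (x=3, y=7), facing West
  F5: move forward 3/5 (blocked), now at (x=0, y=7)
  R: turn right, now facing North
  R: turn right, now facing East
  F1: move forward 1, now at (x=1, y=7)
  F5: move forward 5, now at (x=6, y=7)
  F2: move forward 2, now at (x=8, y=7)
  F5: move forward 3/5 (blocked), now at (x=11, y=7)
  F3: move forward 0/3 (blocked), now at (x=11, y=7)
  R: turn right, now facing South
  F1: move forward 1, now at (x=11, y=8)
Final: (x=11, y=8), facing South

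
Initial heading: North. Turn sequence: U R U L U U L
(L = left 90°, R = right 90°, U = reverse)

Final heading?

Answer: Final heading: West

Derivation:
Start: North
  U (U-turn (180°)) -> South
  R (right (90° clockwise)) -> West
  U (U-turn (180°)) -> East
  L (left (90° counter-clockwise)) -> North
  U (U-turn (180°)) -> South
  U (U-turn (180°)) -> North
  L (left (90° counter-clockwise)) -> West
Final: West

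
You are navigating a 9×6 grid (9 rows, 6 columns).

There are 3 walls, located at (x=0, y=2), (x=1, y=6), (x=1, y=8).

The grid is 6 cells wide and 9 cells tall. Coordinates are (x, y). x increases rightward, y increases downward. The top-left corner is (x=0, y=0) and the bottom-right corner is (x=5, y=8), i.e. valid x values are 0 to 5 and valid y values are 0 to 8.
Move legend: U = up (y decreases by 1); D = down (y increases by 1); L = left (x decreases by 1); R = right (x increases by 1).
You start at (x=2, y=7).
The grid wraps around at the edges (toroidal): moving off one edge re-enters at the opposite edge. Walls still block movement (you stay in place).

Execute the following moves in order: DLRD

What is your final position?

Answer: Final position: (x=3, y=0)

Derivation:
Start: (x=2, y=7)
  D (down): (x=2, y=7) -> (x=2, y=8)
  L (left): blocked, stay at (x=2, y=8)
  R (right): (x=2, y=8) -> (x=3, y=8)
  D (down): (x=3, y=8) -> (x=3, y=0)
Final: (x=3, y=0)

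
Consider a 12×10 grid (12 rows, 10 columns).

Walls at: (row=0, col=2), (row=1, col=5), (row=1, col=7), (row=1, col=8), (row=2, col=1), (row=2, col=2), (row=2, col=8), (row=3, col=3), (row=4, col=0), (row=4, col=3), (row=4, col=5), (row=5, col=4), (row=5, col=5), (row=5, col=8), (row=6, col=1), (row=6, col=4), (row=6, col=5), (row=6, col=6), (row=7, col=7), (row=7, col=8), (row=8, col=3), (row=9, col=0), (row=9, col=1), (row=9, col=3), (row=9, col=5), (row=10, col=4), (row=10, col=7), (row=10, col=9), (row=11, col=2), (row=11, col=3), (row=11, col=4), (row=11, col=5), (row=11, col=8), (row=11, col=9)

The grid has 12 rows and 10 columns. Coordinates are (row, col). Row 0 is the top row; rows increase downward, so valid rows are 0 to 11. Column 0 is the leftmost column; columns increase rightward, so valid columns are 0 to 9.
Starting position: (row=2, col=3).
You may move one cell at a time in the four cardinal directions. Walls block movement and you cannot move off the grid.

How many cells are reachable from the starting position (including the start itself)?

BFS flood-fill from (row=2, col=3):
  Distance 0: (row=2, col=3)
  Distance 1: (row=1, col=3), (row=2, col=4)
  Distance 2: (row=0, col=3), (row=1, col=2), (row=1, col=4), (row=2, col=5), (row=3, col=4)
  Distance 3: (row=0, col=4), (row=1, col=1), (row=2, col=6), (row=3, col=5), (row=4, col=4)
  Distance 4: (row=0, col=1), (row=0, col=5), (row=1, col=0), (row=1, col=6), (row=2, col=7), (row=3, col=6)
  Distance 5: (row=0, col=0), (row=0, col=6), (row=2, col=0), (row=3, col=7), (row=4, col=6)
  Distance 6: (row=0, col=7), (row=3, col=0), (row=3, col=8), (row=4, col=7), (row=5, col=6)
  Distance 7: (row=0, col=8), (row=3, col=1), (row=3, col=9), (row=4, col=8), (row=5, col=7)
  Distance 8: (row=0, col=9), (row=2, col=9), (row=3, col=2), (row=4, col=1), (row=4, col=9), (row=6, col=7)
  Distance 9: (row=1, col=9), (row=4, col=2), (row=5, col=1), (row=5, col=9), (row=6, col=8)
  Distance 10: (row=5, col=0), (row=5, col=2), (row=6, col=9)
  Distance 11: (row=5, col=3), (row=6, col=0), (row=6, col=2), (row=7, col=9)
  Distance 12: (row=6, col=3), (row=7, col=0), (row=7, col=2), (row=8, col=9)
  Distance 13: (row=7, col=1), (row=7, col=3), (row=8, col=0), (row=8, col=2), (row=8, col=8), (row=9, col=9)
  Distance 14: (row=7, col=4), (row=8, col=1), (row=8, col=7), (row=9, col=2), (row=9, col=8)
  Distance 15: (row=7, col=5), (row=8, col=4), (row=8, col=6), (row=9, col=7), (row=10, col=2), (row=10, col=8)
  Distance 16: (row=7, col=6), (row=8, col=5), (row=9, col=4), (row=9, col=6), (row=10, col=1), (row=10, col=3)
  Distance 17: (row=10, col=0), (row=10, col=6), (row=11, col=1)
  Distance 18: (row=10, col=5), (row=11, col=0), (row=11, col=6)
  Distance 19: (row=11, col=7)
Total reachable: 86 (grid has 86 open cells total)

Answer: Reachable cells: 86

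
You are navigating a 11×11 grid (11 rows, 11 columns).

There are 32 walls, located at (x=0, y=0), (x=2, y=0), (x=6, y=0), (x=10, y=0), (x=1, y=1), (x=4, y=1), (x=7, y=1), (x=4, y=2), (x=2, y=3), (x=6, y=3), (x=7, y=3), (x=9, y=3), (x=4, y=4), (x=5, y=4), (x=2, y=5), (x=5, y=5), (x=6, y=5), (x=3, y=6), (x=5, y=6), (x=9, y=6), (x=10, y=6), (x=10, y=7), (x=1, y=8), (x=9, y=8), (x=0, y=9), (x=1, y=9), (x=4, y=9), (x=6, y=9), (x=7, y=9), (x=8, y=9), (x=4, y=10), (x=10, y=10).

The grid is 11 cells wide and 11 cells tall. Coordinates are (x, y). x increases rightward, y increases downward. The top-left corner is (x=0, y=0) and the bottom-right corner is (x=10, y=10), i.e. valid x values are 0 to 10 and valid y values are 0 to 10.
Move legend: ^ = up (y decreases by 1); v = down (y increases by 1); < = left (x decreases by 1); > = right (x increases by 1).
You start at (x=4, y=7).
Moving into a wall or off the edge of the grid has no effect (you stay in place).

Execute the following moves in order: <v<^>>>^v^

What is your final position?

Answer: Final position: (x=5, y=7)

Derivation:
Start: (x=4, y=7)
  < (left): (x=4, y=7) -> (x=3, y=7)
  v (down): (x=3, y=7) -> (x=3, y=8)
  < (left): (x=3, y=8) -> (x=2, y=8)
  ^ (up): (x=2, y=8) -> (x=2, y=7)
  > (right): (x=2, y=7) -> (x=3, y=7)
  > (right): (x=3, y=7) -> (x=4, y=7)
  > (right): (x=4, y=7) -> (x=5, y=7)
  ^ (up): blocked, stay at (x=5, y=7)
  v (down): (x=5, y=7) -> (x=5, y=8)
  ^ (up): (x=5, y=8) -> (x=5, y=7)
Final: (x=5, y=7)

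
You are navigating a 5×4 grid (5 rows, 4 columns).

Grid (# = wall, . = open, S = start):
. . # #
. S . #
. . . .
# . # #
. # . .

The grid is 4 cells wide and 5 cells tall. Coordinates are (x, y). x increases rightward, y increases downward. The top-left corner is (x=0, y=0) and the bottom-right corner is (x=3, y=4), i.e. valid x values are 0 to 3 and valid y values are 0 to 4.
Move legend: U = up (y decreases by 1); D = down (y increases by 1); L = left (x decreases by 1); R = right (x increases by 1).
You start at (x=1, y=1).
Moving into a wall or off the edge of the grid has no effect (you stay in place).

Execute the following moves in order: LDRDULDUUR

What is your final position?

Start: (x=1, y=1)
  L (left): (x=1, y=1) -> (x=0, y=1)
  D (down): (x=0, y=1) -> (x=0, y=2)
  R (right): (x=0, y=2) -> (x=1, y=2)
  D (down): (x=1, y=2) -> (x=1, y=3)
  U (up): (x=1, y=3) -> (x=1, y=2)
  L (left): (x=1, y=2) -> (x=0, y=2)
  D (down): blocked, stay at (x=0, y=2)
  U (up): (x=0, y=2) -> (x=0, y=1)
  U (up): (x=0, y=1) -> (x=0, y=0)
  R (right): (x=0, y=0) -> (x=1, y=0)
Final: (x=1, y=0)

Answer: Final position: (x=1, y=0)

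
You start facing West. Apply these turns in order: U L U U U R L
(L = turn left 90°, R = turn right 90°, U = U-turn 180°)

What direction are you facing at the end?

Answer: Final heading: South

Derivation:
Start: West
  U (U-turn (180°)) -> East
  L (left (90° counter-clockwise)) -> North
  U (U-turn (180°)) -> South
  U (U-turn (180°)) -> North
  U (U-turn (180°)) -> South
  R (right (90° clockwise)) -> West
  L (left (90° counter-clockwise)) -> South
Final: South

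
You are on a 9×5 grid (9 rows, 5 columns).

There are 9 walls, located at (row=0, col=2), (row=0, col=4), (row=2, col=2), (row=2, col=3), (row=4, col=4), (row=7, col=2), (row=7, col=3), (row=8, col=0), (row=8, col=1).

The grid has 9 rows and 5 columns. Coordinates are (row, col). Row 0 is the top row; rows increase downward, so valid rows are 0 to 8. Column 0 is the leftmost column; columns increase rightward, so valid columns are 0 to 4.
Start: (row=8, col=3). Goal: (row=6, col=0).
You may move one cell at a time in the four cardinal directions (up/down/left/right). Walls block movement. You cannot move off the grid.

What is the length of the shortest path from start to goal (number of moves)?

Answer: Shortest path length: 7

Derivation:
BFS from (row=8, col=3) until reaching (row=6, col=0):
  Distance 0: (row=8, col=3)
  Distance 1: (row=8, col=2), (row=8, col=4)
  Distance 2: (row=7, col=4)
  Distance 3: (row=6, col=4)
  Distance 4: (row=5, col=4), (row=6, col=3)
  Distance 5: (row=5, col=3), (row=6, col=2)
  Distance 6: (row=4, col=3), (row=5, col=2), (row=6, col=1)
  Distance 7: (row=3, col=3), (row=4, col=2), (row=5, col=1), (row=6, col=0), (row=7, col=1)  <- goal reached here
One shortest path (7 moves): (row=8, col=3) -> (row=8, col=4) -> (row=7, col=4) -> (row=6, col=4) -> (row=6, col=3) -> (row=6, col=2) -> (row=6, col=1) -> (row=6, col=0)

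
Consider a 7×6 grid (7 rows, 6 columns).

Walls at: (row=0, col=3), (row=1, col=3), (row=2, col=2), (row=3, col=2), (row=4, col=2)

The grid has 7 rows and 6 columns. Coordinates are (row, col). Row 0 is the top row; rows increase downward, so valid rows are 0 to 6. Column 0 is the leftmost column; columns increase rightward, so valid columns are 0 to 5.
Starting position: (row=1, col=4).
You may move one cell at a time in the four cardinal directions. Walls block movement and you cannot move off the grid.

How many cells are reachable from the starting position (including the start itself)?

BFS flood-fill from (row=1, col=4):
  Distance 0: (row=1, col=4)
  Distance 1: (row=0, col=4), (row=1, col=5), (row=2, col=4)
  Distance 2: (row=0, col=5), (row=2, col=3), (row=2, col=5), (row=3, col=4)
  Distance 3: (row=3, col=3), (row=3, col=5), (row=4, col=4)
  Distance 4: (row=4, col=3), (row=4, col=5), (row=5, col=4)
  Distance 5: (row=5, col=3), (row=5, col=5), (row=6, col=4)
  Distance 6: (row=5, col=2), (row=6, col=3), (row=6, col=5)
  Distance 7: (row=5, col=1), (row=6, col=2)
  Distance 8: (row=4, col=1), (row=5, col=0), (row=6, col=1)
  Distance 9: (row=3, col=1), (row=4, col=0), (row=6, col=0)
  Distance 10: (row=2, col=1), (row=3, col=0)
  Distance 11: (row=1, col=1), (row=2, col=0)
  Distance 12: (row=0, col=1), (row=1, col=0), (row=1, col=2)
  Distance 13: (row=0, col=0), (row=0, col=2)
Total reachable: 37 (grid has 37 open cells total)

Answer: Reachable cells: 37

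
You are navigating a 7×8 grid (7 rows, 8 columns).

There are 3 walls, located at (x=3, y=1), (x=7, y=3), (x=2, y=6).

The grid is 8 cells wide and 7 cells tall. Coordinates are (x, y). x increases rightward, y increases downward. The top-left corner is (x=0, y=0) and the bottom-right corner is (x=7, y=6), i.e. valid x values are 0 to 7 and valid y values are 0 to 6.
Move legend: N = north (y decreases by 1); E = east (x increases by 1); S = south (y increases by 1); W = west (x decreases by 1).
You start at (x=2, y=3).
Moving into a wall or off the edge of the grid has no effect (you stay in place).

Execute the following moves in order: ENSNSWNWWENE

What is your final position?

Start: (x=2, y=3)
  E (east): (x=2, y=3) -> (x=3, y=3)
  N (north): (x=3, y=3) -> (x=3, y=2)
  S (south): (x=3, y=2) -> (x=3, y=3)
  N (north): (x=3, y=3) -> (x=3, y=2)
  S (south): (x=3, y=2) -> (x=3, y=3)
  W (west): (x=3, y=3) -> (x=2, y=3)
  N (north): (x=2, y=3) -> (x=2, y=2)
  W (west): (x=2, y=2) -> (x=1, y=2)
  W (west): (x=1, y=2) -> (x=0, y=2)
  E (east): (x=0, y=2) -> (x=1, y=2)
  N (north): (x=1, y=2) -> (x=1, y=1)
  E (east): (x=1, y=1) -> (x=2, y=1)
Final: (x=2, y=1)

Answer: Final position: (x=2, y=1)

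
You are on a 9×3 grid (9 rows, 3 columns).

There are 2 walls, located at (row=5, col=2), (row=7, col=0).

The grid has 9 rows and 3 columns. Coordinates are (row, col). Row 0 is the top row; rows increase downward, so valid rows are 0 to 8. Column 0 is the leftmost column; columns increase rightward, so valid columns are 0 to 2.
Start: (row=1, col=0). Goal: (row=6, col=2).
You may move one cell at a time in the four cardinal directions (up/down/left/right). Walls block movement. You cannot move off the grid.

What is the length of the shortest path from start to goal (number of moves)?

Answer: Shortest path length: 7

Derivation:
BFS from (row=1, col=0) until reaching (row=6, col=2):
  Distance 0: (row=1, col=0)
  Distance 1: (row=0, col=0), (row=1, col=1), (row=2, col=0)
  Distance 2: (row=0, col=1), (row=1, col=2), (row=2, col=1), (row=3, col=0)
  Distance 3: (row=0, col=2), (row=2, col=2), (row=3, col=1), (row=4, col=0)
  Distance 4: (row=3, col=2), (row=4, col=1), (row=5, col=0)
  Distance 5: (row=4, col=2), (row=5, col=1), (row=6, col=0)
  Distance 6: (row=6, col=1)
  Distance 7: (row=6, col=2), (row=7, col=1)  <- goal reached here
One shortest path (7 moves): (row=1, col=0) -> (row=1, col=1) -> (row=2, col=1) -> (row=3, col=1) -> (row=4, col=1) -> (row=5, col=1) -> (row=6, col=1) -> (row=6, col=2)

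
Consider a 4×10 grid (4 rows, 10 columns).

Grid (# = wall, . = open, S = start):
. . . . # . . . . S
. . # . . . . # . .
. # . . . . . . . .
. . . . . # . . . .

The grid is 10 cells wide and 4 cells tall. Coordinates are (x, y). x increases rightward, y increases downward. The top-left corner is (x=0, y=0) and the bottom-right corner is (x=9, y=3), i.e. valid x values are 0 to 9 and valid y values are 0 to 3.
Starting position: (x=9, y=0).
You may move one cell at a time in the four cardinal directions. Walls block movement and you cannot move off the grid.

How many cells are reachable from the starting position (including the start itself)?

BFS flood-fill from (x=9, y=0):
  Distance 0: (x=9, y=0)
  Distance 1: (x=8, y=0), (x=9, y=1)
  Distance 2: (x=7, y=0), (x=8, y=1), (x=9, y=2)
  Distance 3: (x=6, y=0), (x=8, y=2), (x=9, y=3)
  Distance 4: (x=5, y=0), (x=6, y=1), (x=7, y=2), (x=8, y=3)
  Distance 5: (x=5, y=1), (x=6, y=2), (x=7, y=3)
  Distance 6: (x=4, y=1), (x=5, y=2), (x=6, y=3)
  Distance 7: (x=3, y=1), (x=4, y=2)
  Distance 8: (x=3, y=0), (x=3, y=2), (x=4, y=3)
  Distance 9: (x=2, y=0), (x=2, y=2), (x=3, y=3)
  Distance 10: (x=1, y=0), (x=2, y=3)
  Distance 11: (x=0, y=0), (x=1, y=1), (x=1, y=3)
  Distance 12: (x=0, y=1), (x=0, y=3)
  Distance 13: (x=0, y=2)
Total reachable: 35 (grid has 35 open cells total)

Answer: Reachable cells: 35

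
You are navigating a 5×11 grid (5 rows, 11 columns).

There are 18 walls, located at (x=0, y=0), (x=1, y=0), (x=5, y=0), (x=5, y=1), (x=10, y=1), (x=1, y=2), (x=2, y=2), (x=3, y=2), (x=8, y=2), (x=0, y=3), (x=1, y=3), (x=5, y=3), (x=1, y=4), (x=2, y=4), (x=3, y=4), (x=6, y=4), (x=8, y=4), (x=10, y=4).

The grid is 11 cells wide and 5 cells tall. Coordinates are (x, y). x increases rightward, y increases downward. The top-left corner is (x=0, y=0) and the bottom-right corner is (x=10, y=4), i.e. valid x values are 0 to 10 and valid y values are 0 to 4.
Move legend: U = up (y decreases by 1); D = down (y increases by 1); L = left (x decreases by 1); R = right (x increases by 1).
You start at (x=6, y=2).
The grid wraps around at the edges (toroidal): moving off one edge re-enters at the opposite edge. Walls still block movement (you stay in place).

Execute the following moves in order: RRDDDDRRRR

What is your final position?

Start: (x=6, y=2)
  R (right): (x=6, y=2) -> (x=7, y=2)
  R (right): blocked, stay at (x=7, y=2)
  D (down): (x=7, y=2) -> (x=7, y=3)
  D (down): (x=7, y=3) -> (x=7, y=4)
  D (down): (x=7, y=4) -> (x=7, y=0)
  D (down): (x=7, y=0) -> (x=7, y=1)
  R (right): (x=7, y=1) -> (x=8, y=1)
  R (right): (x=8, y=1) -> (x=9, y=1)
  R (right): blocked, stay at (x=9, y=1)
  R (right): blocked, stay at (x=9, y=1)
Final: (x=9, y=1)

Answer: Final position: (x=9, y=1)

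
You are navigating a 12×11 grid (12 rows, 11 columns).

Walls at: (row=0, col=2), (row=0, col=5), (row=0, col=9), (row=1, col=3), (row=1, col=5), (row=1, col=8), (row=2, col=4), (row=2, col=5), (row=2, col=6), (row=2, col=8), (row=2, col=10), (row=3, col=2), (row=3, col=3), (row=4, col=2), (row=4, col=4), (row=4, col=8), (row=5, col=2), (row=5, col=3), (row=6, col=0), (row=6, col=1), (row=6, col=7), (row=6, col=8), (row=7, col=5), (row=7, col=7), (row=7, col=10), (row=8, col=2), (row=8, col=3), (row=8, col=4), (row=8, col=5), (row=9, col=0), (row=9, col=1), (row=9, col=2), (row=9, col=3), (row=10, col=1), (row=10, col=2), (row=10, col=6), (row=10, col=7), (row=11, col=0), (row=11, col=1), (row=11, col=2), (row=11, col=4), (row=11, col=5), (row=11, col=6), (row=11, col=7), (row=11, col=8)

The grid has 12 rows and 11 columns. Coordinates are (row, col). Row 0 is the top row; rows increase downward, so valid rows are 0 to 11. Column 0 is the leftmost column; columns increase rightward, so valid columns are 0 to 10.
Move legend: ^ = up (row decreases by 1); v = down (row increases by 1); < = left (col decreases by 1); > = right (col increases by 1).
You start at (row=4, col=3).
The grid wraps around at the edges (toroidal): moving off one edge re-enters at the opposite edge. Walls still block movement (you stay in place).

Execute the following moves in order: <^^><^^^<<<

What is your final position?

Answer: Final position: (row=4, col=3)

Derivation:
Start: (row=4, col=3)
  < (left): blocked, stay at (row=4, col=3)
  ^ (up): blocked, stay at (row=4, col=3)
  ^ (up): blocked, stay at (row=4, col=3)
  > (right): blocked, stay at (row=4, col=3)
  < (left): blocked, stay at (row=4, col=3)
  [×3]^ (up): blocked, stay at (row=4, col=3)
  [×3]< (left): blocked, stay at (row=4, col=3)
Final: (row=4, col=3)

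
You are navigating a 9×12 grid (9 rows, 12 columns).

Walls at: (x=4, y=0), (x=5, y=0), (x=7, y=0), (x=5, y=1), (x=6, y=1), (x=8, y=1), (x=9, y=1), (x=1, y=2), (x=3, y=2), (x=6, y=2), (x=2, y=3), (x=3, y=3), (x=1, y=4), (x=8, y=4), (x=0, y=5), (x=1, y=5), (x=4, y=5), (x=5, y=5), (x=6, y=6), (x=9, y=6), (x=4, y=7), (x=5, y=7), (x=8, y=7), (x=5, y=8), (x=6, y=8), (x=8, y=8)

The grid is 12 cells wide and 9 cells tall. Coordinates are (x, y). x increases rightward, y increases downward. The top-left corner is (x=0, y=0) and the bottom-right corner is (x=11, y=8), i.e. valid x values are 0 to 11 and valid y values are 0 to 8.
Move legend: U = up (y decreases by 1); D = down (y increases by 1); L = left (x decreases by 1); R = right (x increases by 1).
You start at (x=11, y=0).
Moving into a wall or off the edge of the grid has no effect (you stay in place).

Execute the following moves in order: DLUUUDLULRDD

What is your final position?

Start: (x=11, y=0)
  D (down): (x=11, y=0) -> (x=11, y=1)
  L (left): (x=11, y=1) -> (x=10, y=1)
  U (up): (x=10, y=1) -> (x=10, y=0)
  U (up): blocked, stay at (x=10, y=0)
  U (up): blocked, stay at (x=10, y=0)
  D (down): (x=10, y=0) -> (x=10, y=1)
  L (left): blocked, stay at (x=10, y=1)
  U (up): (x=10, y=1) -> (x=10, y=0)
  L (left): (x=10, y=0) -> (x=9, y=0)
  R (right): (x=9, y=0) -> (x=10, y=0)
  D (down): (x=10, y=0) -> (x=10, y=1)
  D (down): (x=10, y=1) -> (x=10, y=2)
Final: (x=10, y=2)

Answer: Final position: (x=10, y=2)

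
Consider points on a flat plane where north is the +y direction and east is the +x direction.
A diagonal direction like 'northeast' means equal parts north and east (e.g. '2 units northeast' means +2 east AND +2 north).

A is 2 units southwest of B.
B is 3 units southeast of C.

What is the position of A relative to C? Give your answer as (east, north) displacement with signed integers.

Place C at the origin (east=0, north=0).
  B is 3 units southeast of C: delta (east=+3, north=-3); B at (east=3, north=-3).
  A is 2 units southwest of B: delta (east=-2, north=-2); A at (east=1, north=-5).
Therefore A relative to C: (east=1, north=-5).

Answer: A is at (east=1, north=-5) relative to C.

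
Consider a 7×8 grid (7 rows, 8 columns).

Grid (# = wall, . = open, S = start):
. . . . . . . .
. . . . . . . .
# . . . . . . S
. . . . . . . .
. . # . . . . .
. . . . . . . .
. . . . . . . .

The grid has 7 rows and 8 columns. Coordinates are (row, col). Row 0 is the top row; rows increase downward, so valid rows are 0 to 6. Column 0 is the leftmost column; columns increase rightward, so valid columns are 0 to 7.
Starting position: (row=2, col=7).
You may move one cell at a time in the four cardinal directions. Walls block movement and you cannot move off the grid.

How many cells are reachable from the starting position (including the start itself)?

Answer: Reachable cells: 54

Derivation:
BFS flood-fill from (row=2, col=7):
  Distance 0: (row=2, col=7)
  Distance 1: (row=1, col=7), (row=2, col=6), (row=3, col=7)
  Distance 2: (row=0, col=7), (row=1, col=6), (row=2, col=5), (row=3, col=6), (row=4, col=7)
  Distance 3: (row=0, col=6), (row=1, col=5), (row=2, col=4), (row=3, col=5), (row=4, col=6), (row=5, col=7)
  Distance 4: (row=0, col=5), (row=1, col=4), (row=2, col=3), (row=3, col=4), (row=4, col=5), (row=5, col=6), (row=6, col=7)
  Distance 5: (row=0, col=4), (row=1, col=3), (row=2, col=2), (row=3, col=3), (row=4, col=4), (row=5, col=5), (row=6, col=6)
  Distance 6: (row=0, col=3), (row=1, col=2), (row=2, col=1), (row=3, col=2), (row=4, col=3), (row=5, col=4), (row=6, col=5)
  Distance 7: (row=0, col=2), (row=1, col=1), (row=3, col=1), (row=5, col=3), (row=6, col=4)
  Distance 8: (row=0, col=1), (row=1, col=0), (row=3, col=0), (row=4, col=1), (row=5, col=2), (row=6, col=3)
  Distance 9: (row=0, col=0), (row=4, col=0), (row=5, col=1), (row=6, col=2)
  Distance 10: (row=5, col=0), (row=6, col=1)
  Distance 11: (row=6, col=0)
Total reachable: 54 (grid has 54 open cells total)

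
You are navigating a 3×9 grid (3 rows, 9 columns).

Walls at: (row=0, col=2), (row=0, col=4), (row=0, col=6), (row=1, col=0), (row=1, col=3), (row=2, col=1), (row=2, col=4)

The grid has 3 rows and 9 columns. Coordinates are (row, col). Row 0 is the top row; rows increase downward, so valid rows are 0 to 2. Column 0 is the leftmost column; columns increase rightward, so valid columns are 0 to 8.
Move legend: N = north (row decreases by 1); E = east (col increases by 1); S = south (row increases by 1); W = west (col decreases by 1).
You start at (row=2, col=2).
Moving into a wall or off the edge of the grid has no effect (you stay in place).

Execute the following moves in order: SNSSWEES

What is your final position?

Start: (row=2, col=2)
  S (south): blocked, stay at (row=2, col=2)
  N (north): (row=2, col=2) -> (row=1, col=2)
  S (south): (row=1, col=2) -> (row=2, col=2)
  S (south): blocked, stay at (row=2, col=2)
  W (west): blocked, stay at (row=2, col=2)
  E (east): (row=2, col=2) -> (row=2, col=3)
  E (east): blocked, stay at (row=2, col=3)
  S (south): blocked, stay at (row=2, col=3)
Final: (row=2, col=3)

Answer: Final position: (row=2, col=3)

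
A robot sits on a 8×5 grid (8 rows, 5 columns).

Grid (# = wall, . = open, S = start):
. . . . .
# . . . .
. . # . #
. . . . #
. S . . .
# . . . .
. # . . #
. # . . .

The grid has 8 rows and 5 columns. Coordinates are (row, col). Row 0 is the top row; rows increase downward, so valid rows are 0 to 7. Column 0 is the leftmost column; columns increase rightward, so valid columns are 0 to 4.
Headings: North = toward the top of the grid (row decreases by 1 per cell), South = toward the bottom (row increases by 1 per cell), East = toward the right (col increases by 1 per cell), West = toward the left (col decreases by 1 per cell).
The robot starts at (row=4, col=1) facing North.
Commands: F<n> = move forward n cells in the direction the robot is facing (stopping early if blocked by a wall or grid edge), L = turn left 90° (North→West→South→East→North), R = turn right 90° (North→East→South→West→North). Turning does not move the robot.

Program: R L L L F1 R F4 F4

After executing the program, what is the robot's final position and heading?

Start: (row=4, col=1), facing North
  R: turn right, now facing East
  L: turn left, now facing North
  L: turn left, now facing West
  L: turn left, now facing South
  F1: move forward 1, now at (row=5, col=1)
  R: turn right, now facing West
  F4: move forward 0/4 (blocked), now at (row=5, col=1)
  F4: move forward 0/4 (blocked), now at (row=5, col=1)
Final: (row=5, col=1), facing West

Answer: Final position: (row=5, col=1), facing West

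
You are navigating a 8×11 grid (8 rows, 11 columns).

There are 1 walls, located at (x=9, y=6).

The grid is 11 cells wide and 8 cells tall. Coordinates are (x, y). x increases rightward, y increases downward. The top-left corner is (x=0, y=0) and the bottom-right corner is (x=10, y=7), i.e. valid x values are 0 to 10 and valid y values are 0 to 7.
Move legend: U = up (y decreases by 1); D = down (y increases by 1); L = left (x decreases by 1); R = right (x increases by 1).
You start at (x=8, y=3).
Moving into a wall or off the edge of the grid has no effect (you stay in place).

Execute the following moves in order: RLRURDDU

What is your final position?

Answer: Final position: (x=10, y=3)

Derivation:
Start: (x=8, y=3)
  R (right): (x=8, y=3) -> (x=9, y=3)
  L (left): (x=9, y=3) -> (x=8, y=3)
  R (right): (x=8, y=3) -> (x=9, y=3)
  U (up): (x=9, y=3) -> (x=9, y=2)
  R (right): (x=9, y=2) -> (x=10, y=2)
  D (down): (x=10, y=2) -> (x=10, y=3)
  D (down): (x=10, y=3) -> (x=10, y=4)
  U (up): (x=10, y=4) -> (x=10, y=3)
Final: (x=10, y=3)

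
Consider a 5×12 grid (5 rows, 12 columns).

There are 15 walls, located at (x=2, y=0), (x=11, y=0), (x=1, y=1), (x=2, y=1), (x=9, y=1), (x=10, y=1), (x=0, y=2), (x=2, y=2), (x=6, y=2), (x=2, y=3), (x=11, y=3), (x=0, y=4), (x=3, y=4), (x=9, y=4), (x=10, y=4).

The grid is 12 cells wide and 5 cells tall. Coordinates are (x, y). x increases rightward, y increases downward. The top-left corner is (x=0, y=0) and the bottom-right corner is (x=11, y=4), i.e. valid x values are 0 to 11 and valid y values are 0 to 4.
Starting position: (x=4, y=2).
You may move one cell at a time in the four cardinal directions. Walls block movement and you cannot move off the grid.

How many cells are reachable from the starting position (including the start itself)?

Answer: Reachable cells: 36

Derivation:
BFS flood-fill from (x=4, y=2):
  Distance 0: (x=4, y=2)
  Distance 1: (x=4, y=1), (x=3, y=2), (x=5, y=2), (x=4, y=3)
  Distance 2: (x=4, y=0), (x=3, y=1), (x=5, y=1), (x=3, y=3), (x=5, y=3), (x=4, y=4)
  Distance 3: (x=3, y=0), (x=5, y=0), (x=6, y=1), (x=6, y=3), (x=5, y=4)
  Distance 4: (x=6, y=0), (x=7, y=1), (x=7, y=3), (x=6, y=4)
  Distance 5: (x=7, y=0), (x=8, y=1), (x=7, y=2), (x=8, y=3), (x=7, y=4)
  Distance 6: (x=8, y=0), (x=8, y=2), (x=9, y=3), (x=8, y=4)
  Distance 7: (x=9, y=0), (x=9, y=2), (x=10, y=3)
  Distance 8: (x=10, y=0), (x=10, y=2)
  Distance 9: (x=11, y=2)
  Distance 10: (x=11, y=1)
Total reachable: 36 (grid has 45 open cells total)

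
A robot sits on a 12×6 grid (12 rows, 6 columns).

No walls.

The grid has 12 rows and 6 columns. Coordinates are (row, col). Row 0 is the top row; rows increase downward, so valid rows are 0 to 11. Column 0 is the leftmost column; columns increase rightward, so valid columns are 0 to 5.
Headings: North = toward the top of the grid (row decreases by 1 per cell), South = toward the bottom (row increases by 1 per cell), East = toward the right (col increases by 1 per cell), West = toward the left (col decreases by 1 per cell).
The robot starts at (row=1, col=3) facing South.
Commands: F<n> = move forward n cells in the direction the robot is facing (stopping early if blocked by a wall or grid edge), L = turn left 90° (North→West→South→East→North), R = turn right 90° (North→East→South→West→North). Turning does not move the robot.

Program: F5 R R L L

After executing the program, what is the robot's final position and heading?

Answer: Final position: (row=6, col=3), facing South

Derivation:
Start: (row=1, col=3), facing South
  F5: move forward 5, now at (row=6, col=3)
  R: turn right, now facing West
  R: turn right, now facing North
  L: turn left, now facing West
  L: turn left, now facing South
Final: (row=6, col=3), facing South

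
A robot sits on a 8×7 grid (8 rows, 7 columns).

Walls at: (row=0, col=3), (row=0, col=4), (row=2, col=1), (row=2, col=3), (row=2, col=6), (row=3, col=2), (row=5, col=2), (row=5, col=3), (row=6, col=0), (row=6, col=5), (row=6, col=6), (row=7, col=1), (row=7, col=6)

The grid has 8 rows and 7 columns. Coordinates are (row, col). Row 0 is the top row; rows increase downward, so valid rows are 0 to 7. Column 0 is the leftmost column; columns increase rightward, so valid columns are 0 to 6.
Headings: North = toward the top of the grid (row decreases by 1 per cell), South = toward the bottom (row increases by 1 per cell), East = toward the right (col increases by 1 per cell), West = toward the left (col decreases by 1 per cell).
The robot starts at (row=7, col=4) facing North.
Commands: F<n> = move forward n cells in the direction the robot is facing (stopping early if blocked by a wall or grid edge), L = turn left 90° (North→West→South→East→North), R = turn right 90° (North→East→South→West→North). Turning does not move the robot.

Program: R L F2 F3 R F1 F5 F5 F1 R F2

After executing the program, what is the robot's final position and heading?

Start: (row=7, col=4), facing North
  R: turn right, now facing East
  L: turn left, now facing North
  F2: move forward 2, now at (row=5, col=4)
  F3: move forward 3, now at (row=2, col=4)
  R: turn right, now facing East
  F1: move forward 1, now at (row=2, col=5)
  F5: move forward 0/5 (blocked), now at (row=2, col=5)
  F5: move forward 0/5 (blocked), now at (row=2, col=5)
  F1: move forward 0/1 (blocked), now at (row=2, col=5)
  R: turn right, now facing South
  F2: move forward 2, now at (row=4, col=5)
Final: (row=4, col=5), facing South

Answer: Final position: (row=4, col=5), facing South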